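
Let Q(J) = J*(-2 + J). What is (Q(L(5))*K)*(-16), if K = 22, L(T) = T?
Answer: -5280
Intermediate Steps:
(Q(L(5))*K)*(-16) = ((5*(-2 + 5))*22)*(-16) = ((5*3)*22)*(-16) = (15*22)*(-16) = 330*(-16) = -5280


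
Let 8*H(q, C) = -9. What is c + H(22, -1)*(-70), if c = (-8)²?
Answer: 571/4 ≈ 142.75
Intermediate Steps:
c = 64
H(q, C) = -9/8 (H(q, C) = (⅛)*(-9) = -9/8)
c + H(22, -1)*(-70) = 64 - 9/8*(-70) = 64 + 315/4 = 571/4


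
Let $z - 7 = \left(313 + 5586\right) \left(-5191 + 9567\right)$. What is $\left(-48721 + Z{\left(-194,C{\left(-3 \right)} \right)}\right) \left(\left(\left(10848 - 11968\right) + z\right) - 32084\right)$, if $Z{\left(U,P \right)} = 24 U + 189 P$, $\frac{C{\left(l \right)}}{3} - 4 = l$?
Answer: $-1361485473870$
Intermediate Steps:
$C{\left(l \right)} = 12 + 3 l$
$z = 25814031$ ($z = 7 + \left(313 + 5586\right) \left(-5191 + 9567\right) = 7 + 5899 \cdot 4376 = 7 + 25814024 = 25814031$)
$\left(-48721 + Z{\left(-194,C{\left(-3 \right)} \right)}\right) \left(\left(\left(10848 - 11968\right) + z\right) - 32084\right) = \left(-48721 + \left(24 \left(-194\right) + 189 \left(12 + 3 \left(-3\right)\right)\right)\right) \left(\left(\left(10848 - 11968\right) + 25814031\right) - 32084\right) = \left(-48721 - \left(4656 - 189 \left(12 - 9\right)\right)\right) \left(\left(\left(10848 - 11968\right) + 25814031\right) - 32084\right) = \left(-48721 + \left(-4656 + 189 \cdot 3\right)\right) \left(\left(-1120 + 25814031\right) - 32084\right) = \left(-48721 + \left(-4656 + 567\right)\right) \left(25812911 - 32084\right) = \left(-48721 - 4089\right) 25780827 = \left(-52810\right) 25780827 = -1361485473870$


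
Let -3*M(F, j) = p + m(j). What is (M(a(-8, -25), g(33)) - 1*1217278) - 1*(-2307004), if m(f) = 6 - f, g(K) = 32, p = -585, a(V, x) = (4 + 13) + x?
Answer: 3269789/3 ≈ 1.0899e+6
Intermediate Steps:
a(V, x) = 17 + x
M(F, j) = 193 + j/3 (M(F, j) = -(-585 + (6 - j))/3 = -(-579 - j)/3 = 193 + j/3)
(M(a(-8, -25), g(33)) - 1*1217278) - 1*(-2307004) = ((193 + (⅓)*32) - 1*1217278) - 1*(-2307004) = ((193 + 32/3) - 1217278) + 2307004 = (611/3 - 1217278) + 2307004 = -3651223/3 + 2307004 = 3269789/3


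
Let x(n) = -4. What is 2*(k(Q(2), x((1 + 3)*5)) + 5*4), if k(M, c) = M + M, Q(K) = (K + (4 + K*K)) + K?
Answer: 88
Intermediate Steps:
Q(K) = 4 + K² + 2*K (Q(K) = (K + (4 + K²)) + K = (4 + K + K²) + K = 4 + K² + 2*K)
k(M, c) = 2*M
2*(k(Q(2), x((1 + 3)*5)) + 5*4) = 2*(2*(4 + 2² + 2*2) + 5*4) = 2*(2*(4 + 4 + 4) + 20) = 2*(2*12 + 20) = 2*(24 + 20) = 2*44 = 88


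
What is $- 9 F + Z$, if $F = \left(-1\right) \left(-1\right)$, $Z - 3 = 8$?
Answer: $2$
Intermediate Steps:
$Z = 11$ ($Z = 3 + 8 = 11$)
$F = 1$
$- 9 F + Z = \left(-9\right) 1 + 11 = -9 + 11 = 2$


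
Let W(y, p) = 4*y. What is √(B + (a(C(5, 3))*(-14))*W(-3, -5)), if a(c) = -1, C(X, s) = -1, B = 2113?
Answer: √1945 ≈ 44.102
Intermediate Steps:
√(B + (a(C(5, 3))*(-14))*W(-3, -5)) = √(2113 + (-1*(-14))*(4*(-3))) = √(2113 + 14*(-12)) = √(2113 - 168) = √1945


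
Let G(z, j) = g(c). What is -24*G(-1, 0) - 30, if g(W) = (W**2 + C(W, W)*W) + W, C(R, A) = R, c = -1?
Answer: -54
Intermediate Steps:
g(W) = W + 2*W**2 (g(W) = (W**2 + W*W) + W = (W**2 + W**2) + W = 2*W**2 + W = W + 2*W**2)
G(z, j) = 1 (G(z, j) = -(1 + 2*(-1)) = -(1 - 2) = -1*(-1) = 1)
-24*G(-1, 0) - 30 = -24*1 - 30 = -24 - 30 = -54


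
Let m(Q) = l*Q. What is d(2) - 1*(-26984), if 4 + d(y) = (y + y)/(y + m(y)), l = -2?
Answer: 26978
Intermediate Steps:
m(Q) = -2*Q
d(y) = -6 (d(y) = -4 + (y + y)/(y - 2*y) = -4 + (2*y)/((-y)) = -4 + (2*y)*(-1/y) = -4 - 2 = -6)
d(2) - 1*(-26984) = -6 - 1*(-26984) = -6 + 26984 = 26978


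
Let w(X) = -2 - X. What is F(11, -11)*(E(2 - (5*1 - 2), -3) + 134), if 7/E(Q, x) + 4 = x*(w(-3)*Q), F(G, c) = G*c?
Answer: -15367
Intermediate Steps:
E(Q, x) = 7/(-4 + Q*x) (E(Q, x) = 7/(-4 + x*((-2 - 1*(-3))*Q)) = 7/(-4 + x*((-2 + 3)*Q)) = 7/(-4 + x*(1*Q)) = 7/(-4 + x*Q) = 7/(-4 + Q*x))
F(11, -11)*(E(2 - (5*1 - 2), -3) + 134) = (11*(-11))*(7/(-4 + (2 - (5*1 - 2))*(-3)) + 134) = -121*(7/(-4 + (2 - (5 - 2))*(-3)) + 134) = -121*(7/(-4 + (2 - 1*3)*(-3)) + 134) = -121*(7/(-4 + (2 - 3)*(-3)) + 134) = -121*(7/(-4 - 1*(-3)) + 134) = -121*(7/(-4 + 3) + 134) = -121*(7/(-1) + 134) = -121*(7*(-1) + 134) = -121*(-7 + 134) = -121*127 = -15367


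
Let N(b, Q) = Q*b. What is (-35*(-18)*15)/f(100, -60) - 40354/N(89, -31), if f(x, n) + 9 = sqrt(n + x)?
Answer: -232998436/113119 - 18900*sqrt(10)/41 ≈ -3517.5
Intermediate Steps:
f(x, n) = -9 + sqrt(n + x)
(-35*(-18)*15)/f(100, -60) - 40354/N(89, -31) = (-35*(-18)*15)/(-9 + sqrt(-60 + 100)) - 40354/((-31*89)) = (630*15)/(-9 + sqrt(40)) - 40354/(-2759) = 9450/(-9 + 2*sqrt(10)) - 40354*(-1/2759) = 9450/(-9 + 2*sqrt(10)) + 40354/2759 = 40354/2759 + 9450/(-9 + 2*sqrt(10))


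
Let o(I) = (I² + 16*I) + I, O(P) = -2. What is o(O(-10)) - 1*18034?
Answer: -18064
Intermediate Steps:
o(I) = I² + 17*I
o(O(-10)) - 1*18034 = -2*(17 - 2) - 1*18034 = -2*15 - 18034 = -30 - 18034 = -18064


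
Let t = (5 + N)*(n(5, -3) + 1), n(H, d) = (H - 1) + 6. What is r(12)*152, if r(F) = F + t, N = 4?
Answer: 16872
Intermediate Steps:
n(H, d) = 5 + H (n(H, d) = (-1 + H) + 6 = 5 + H)
t = 99 (t = (5 + 4)*((5 + 5) + 1) = 9*(10 + 1) = 9*11 = 99)
r(F) = 99 + F (r(F) = F + 99 = 99 + F)
r(12)*152 = (99 + 12)*152 = 111*152 = 16872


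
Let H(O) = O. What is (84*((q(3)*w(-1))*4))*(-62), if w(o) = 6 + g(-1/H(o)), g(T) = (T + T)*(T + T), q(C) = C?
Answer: -624960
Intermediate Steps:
g(T) = 4*T² (g(T) = (2*T)*(2*T) = 4*T²)
w(o) = 6 + 4/o² (w(o) = 6 + 4*(-1/o)² = 6 + 4/o²)
(84*((q(3)*w(-1))*4))*(-62) = (84*((3*(6 + 4/(-1)²))*4))*(-62) = (84*((3*(6 + 4*1))*4))*(-62) = (84*((3*(6 + 4))*4))*(-62) = (84*((3*10)*4))*(-62) = (84*(30*4))*(-62) = (84*120)*(-62) = 10080*(-62) = -624960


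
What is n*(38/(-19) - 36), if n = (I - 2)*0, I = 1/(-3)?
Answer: 0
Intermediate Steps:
I = -⅓ ≈ -0.33333
n = 0 (n = (-⅓ - 2)*0 = -7/3*0 = 0)
n*(38/(-19) - 36) = 0*(38/(-19) - 36) = 0*(38*(-1/19) - 36) = 0*(-2 - 36) = 0*(-38) = 0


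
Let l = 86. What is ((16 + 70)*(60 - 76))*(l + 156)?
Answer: -332992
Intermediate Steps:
((16 + 70)*(60 - 76))*(l + 156) = ((16 + 70)*(60 - 76))*(86 + 156) = (86*(-16))*242 = -1376*242 = -332992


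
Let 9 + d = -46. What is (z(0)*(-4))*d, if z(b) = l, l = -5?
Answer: -1100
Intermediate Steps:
d = -55 (d = -9 - 46 = -55)
z(b) = -5
(z(0)*(-4))*d = -5*(-4)*(-55) = 20*(-55) = -1100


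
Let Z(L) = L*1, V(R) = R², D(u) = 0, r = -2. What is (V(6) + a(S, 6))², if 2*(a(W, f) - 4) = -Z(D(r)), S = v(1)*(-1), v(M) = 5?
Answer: 1600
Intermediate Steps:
S = -5 (S = 5*(-1) = -5)
Z(L) = L
a(W, f) = 4 (a(W, f) = 4 + (-1*0)/2 = 4 + (½)*0 = 4 + 0 = 4)
(V(6) + a(S, 6))² = (6² + 4)² = (36 + 4)² = 40² = 1600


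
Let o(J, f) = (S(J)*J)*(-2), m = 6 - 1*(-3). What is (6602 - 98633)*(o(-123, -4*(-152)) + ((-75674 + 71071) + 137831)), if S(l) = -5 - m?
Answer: -11944151304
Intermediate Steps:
m = 9 (m = 6 + 3 = 9)
S(l) = -14 (S(l) = -5 - 1*9 = -5 - 9 = -14)
o(J, f) = 28*J (o(J, f) = -14*J*(-2) = 28*J)
(6602 - 98633)*(o(-123, -4*(-152)) + ((-75674 + 71071) + 137831)) = (6602 - 98633)*(28*(-123) + ((-75674 + 71071) + 137831)) = -92031*(-3444 + (-4603 + 137831)) = -92031*(-3444 + 133228) = -92031*129784 = -11944151304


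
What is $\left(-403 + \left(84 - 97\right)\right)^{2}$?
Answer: $173056$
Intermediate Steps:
$\left(-403 + \left(84 - 97\right)\right)^{2} = \left(-403 - 13\right)^{2} = \left(-416\right)^{2} = 173056$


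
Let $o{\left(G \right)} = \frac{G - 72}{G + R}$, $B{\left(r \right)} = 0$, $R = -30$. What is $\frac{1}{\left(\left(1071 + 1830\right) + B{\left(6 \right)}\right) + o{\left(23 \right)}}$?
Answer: $\frac{1}{2908} \approx 0.00034388$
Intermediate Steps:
$o{\left(G \right)} = \frac{-72 + G}{-30 + G}$ ($o{\left(G \right)} = \frac{G - 72}{G - 30} = \frac{-72 + G}{-30 + G}$)
$\frac{1}{\left(\left(1071 + 1830\right) + B{\left(6 \right)}\right) + o{\left(23 \right)}} = \frac{1}{\left(\left(1071 + 1830\right) + 0\right) + \frac{-72 + 23}{-30 + 23}} = \frac{1}{\left(2901 + 0\right) + \frac{1}{-7} \left(-49\right)} = \frac{1}{2901 - -7} = \frac{1}{2901 + 7} = \frac{1}{2908}$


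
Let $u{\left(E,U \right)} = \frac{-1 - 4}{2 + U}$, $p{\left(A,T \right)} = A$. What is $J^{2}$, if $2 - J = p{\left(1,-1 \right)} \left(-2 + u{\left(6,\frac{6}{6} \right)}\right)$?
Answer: $\frac{289}{9} \approx 32.111$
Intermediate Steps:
$u{\left(E,U \right)} = - \frac{5}{2 + U}$
$J = \frac{17}{3}$ ($J = 2 - 1 \left(-2 - \frac{5}{2 + \frac{6}{6}}\right) = 2 - 1 \left(-2 - \frac{5}{2 + 6 \cdot \frac{1}{6}}\right) = 2 - 1 \left(-2 - \frac{5}{2 + 1}\right) = 2 - 1 \left(-2 - \frac{5}{3}\right) = 2 - 1 \left(- \frac{11}{3}\right) = 2 - - \frac{11}{3} = 2 + \frac{11}{3} = \frac{17}{3} \approx 5.6667$)
$J^{2} = \left(\frac{17}{3}\right)^{2} = \frac{289}{9}$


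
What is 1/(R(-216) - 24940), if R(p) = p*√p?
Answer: I/(4*(-6235*I + 324*√6)) ≈ -3.9457e-5 + 5.0224e-6*I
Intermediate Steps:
R(p) = p^(3/2)
1/(R(-216) - 24940) = 1/((-216)^(3/2) - 24940) = 1/(-1296*I*√6 - 24940) = 1/(-24940 - 1296*I*√6)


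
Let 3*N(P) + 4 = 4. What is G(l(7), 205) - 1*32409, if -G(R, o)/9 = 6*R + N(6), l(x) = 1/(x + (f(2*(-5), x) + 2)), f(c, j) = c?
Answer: -32355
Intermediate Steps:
N(P) = 0 (N(P) = -4/3 + (1/3)*4 = -4/3 + 4/3 = 0)
l(x) = 1/(-8 + x) (l(x) = 1/(x + (2*(-5) + 2)) = 1/(x + (-10 + 2)) = 1/(x - 8) = 1/(-8 + x))
G(R, o) = -54*R (G(R, o) = -9*(6*R + 0) = -54*R)
G(l(7), 205) - 1*32409 = -54/(-8 + 7) - 1*32409 = -54/(-1) - 32409 = -54*(-1) - 32409 = 54 - 32409 = -32355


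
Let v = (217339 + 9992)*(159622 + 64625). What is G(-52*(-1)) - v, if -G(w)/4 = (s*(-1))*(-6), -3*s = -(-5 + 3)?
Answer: -50978294741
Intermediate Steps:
v = 50978294757 (v = 227331*224247 = 50978294757)
s = -⅔ (s = -(-1)*(-5 + 3)/3 = -(-1)*(-2)/3 = -⅓*2 = -⅔ ≈ -0.66667)
G(w) = 16 (G(w) = -4*(-⅔*(-1))*(-6) = -8*(-6)/3 = -4*(-4) = 16)
G(-52*(-1)) - v = 16 - 1*50978294757 = 16 - 50978294757 = -50978294741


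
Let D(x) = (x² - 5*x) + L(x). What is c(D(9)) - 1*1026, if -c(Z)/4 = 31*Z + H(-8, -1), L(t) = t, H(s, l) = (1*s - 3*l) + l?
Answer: -6582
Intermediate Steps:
H(s, l) = s - 2*l (H(s, l) = (s - 3*l) + l = s - 2*l)
D(x) = x² - 4*x (D(x) = (x² - 5*x) + x = x² - 4*x)
c(Z) = 24 - 124*Z (c(Z) = -4*(31*Z + (-8 - 2*(-1))) = -4*(31*Z + (-8 + 2)) = -4*(31*Z - 6) = -4*(-6 + 31*Z) = 24 - 124*Z)
c(D(9)) - 1*1026 = (24 - 1116*(-4 + 9)) - 1*1026 = (24 - 1116*5) - 1026 = (24 - 124*45) - 1026 = (24 - 5580) - 1026 = -5556 - 1026 = -6582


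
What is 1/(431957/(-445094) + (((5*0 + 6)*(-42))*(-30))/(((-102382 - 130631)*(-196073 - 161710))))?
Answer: -4122959636681314/4001269640504407 ≈ -1.0304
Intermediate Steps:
1/(431957/(-445094) + (((5*0 + 6)*(-42))*(-30))/(((-102382 - 130631)*(-196073 - 161710)))) = 1/(431957*(-1/445094) + (((0 + 6)*(-42))*(-30))/((-233013*(-357783)))) = 1/(-431957/445094 + ((6*(-42))*(-30))/83368090179) = 1/(-431957/445094 - 252*(-30)*(1/83368090179)) = 1/(-431957/445094 + 7560*(1/83368090179)) = 1/(-431957/445094 + 840/9263121131) = 1/(-4001269640504407/4122959636681314) = -4122959636681314/4001269640504407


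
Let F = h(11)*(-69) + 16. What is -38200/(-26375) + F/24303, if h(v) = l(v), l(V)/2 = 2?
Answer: 36860684/25639665 ≈ 1.4376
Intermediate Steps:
l(V) = 4 (l(V) = 2*2 = 4)
h(v) = 4
F = -260 (F = 4*(-69) + 16 = -276 + 16 = -260)
-38200/(-26375) + F/24303 = -38200/(-26375) - 260/24303 = -38200*(-1/26375) - 260*1/24303 = 1528/1055 - 260/24303 = 36860684/25639665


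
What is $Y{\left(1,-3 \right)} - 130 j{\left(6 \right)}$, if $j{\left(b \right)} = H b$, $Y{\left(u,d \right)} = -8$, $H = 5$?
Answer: $-3908$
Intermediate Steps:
$j{\left(b \right)} = 5 b$
$Y{\left(1,-3 \right)} - 130 j{\left(6 \right)} = -8 - 130 \cdot 5 \cdot 6 = -8 - 3900 = -3908$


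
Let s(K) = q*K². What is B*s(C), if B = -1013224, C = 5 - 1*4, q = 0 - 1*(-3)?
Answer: -3039672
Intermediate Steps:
q = 3 (q = 0 + 3 = 3)
C = 1 (C = 5 - 4 = 1)
s(K) = 3*K²
B*s(C) = -3039672*1² = -3039672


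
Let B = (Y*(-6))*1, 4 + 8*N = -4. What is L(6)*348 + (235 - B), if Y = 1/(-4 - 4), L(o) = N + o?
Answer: 7897/4 ≈ 1974.3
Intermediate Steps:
N = -1 (N = -½ + (⅛)*(-4) = -½ - ½ = -1)
L(o) = -1 + o
Y = -⅛ (Y = 1/(-8) = -⅛ ≈ -0.12500)
B = ¾ (B = -⅛*(-6)*1 = (¾)*1 = ¾ ≈ 0.75000)
L(6)*348 + (235 - B) = (-1 + 6)*348 + (235 - 1*¾) = 5*348 + (235 - ¾) = 1740 + 937/4 = 7897/4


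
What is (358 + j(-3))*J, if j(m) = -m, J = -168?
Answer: -60648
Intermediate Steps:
(358 + j(-3))*J = (358 - 1*(-3))*(-168) = (358 + 3)*(-168) = 361*(-168) = -60648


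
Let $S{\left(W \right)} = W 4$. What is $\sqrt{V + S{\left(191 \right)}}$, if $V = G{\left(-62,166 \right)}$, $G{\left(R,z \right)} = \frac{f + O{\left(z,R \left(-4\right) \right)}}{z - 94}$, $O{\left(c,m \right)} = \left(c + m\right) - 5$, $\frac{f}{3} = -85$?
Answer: $\frac{\sqrt{27581}}{6} \approx 27.679$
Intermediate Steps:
$f = -255$ ($f = 3 \left(-85\right) = -255$)
$O{\left(c,m \right)} = -5 + c + m$
$G{\left(R,z \right)} = \frac{-260 + z - 4 R}{-94 + z}$ ($G{\left(R,z \right)} = \frac{-255 + \left(-5 + z + R \left(-4\right)\right)}{z - 94} = \frac{-255 - \left(5 - z + 4 R\right)}{-94 + z} = \frac{-260 + z - 4 R}{-94 + z}$)
$S{\left(W \right)} = 4 W$
$V = \frac{77}{36}$ ($V = \frac{-260 + 166 - -248}{-94 + 166} = \frac{-260 + 166 + 248}{72} = \frac{1}{72} \cdot 154 = \frac{77}{36} \approx 2.1389$)
$\sqrt{V + S{\left(191 \right)}} = \sqrt{\frac{77}{36} + 4 \cdot 191} = \sqrt{\frac{77}{36} + 764} = \sqrt{\frac{27581}{36}} = \frac{\sqrt{27581}}{6}$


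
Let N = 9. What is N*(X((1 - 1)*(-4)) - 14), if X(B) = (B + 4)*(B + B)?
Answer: -126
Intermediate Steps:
X(B) = 2*B*(4 + B) (X(B) = (4 + B)*(2*B) = 2*B*(4 + B))
N*(X((1 - 1)*(-4)) - 14) = 9*(2*((1 - 1)*(-4))*(4 + (1 - 1)*(-4)) - 14) = 9*(2*(0*(-4))*(4 + 0*(-4)) - 14) = 9*(2*0*(4 + 0) - 14) = 9*(2*0*4 - 14) = 9*(0 - 14) = 9*(-14) = -126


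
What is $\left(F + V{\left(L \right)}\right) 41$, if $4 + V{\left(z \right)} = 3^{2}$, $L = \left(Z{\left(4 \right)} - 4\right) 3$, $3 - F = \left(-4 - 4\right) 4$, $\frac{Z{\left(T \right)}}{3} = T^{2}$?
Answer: $1640$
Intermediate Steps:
$Z{\left(T \right)} = 3 T^{2}$
$F = 35$ ($F = 3 - \left(-4 - 4\right) 4 = 3 - \left(-8\right) 4 = 3 - -32 = 3 + 32 = 35$)
$L = 132$ ($L = \left(3 \cdot 4^{2} - 4\right) 3 = \left(3 \cdot 16 - 4\right) 3 = \left(48 - 4\right) 3 = 44 \cdot 3 = 132$)
$V{\left(z \right)} = 5$ ($V{\left(z \right)} = -4 + 3^{2} = -4 + 9 = 5$)
$\left(F + V{\left(L \right)}\right) 41 = \left(35 + 5\right) 41 = 40 \cdot 41 = 1640$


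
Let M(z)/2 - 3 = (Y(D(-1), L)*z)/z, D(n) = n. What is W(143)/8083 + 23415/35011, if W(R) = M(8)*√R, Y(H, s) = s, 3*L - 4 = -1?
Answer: 105/157 + 8*√143/8083 ≈ 0.68062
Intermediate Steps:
L = 1 (L = 4/3 + (⅓)*(-1) = 4/3 - ⅓ = 1)
M(z) = 8 (M(z) = 6 + 2*((1*z)/z) = 6 + 2*(z/z) = 6 + 2*1 = 6 + 2 = 8)
W(R) = 8*√R
W(143)/8083 + 23415/35011 = (8*√143)/8083 + 23415/35011 = (8*√143)*(1/8083) + 23415*(1/35011) = 8*√143/8083 + 105/157 = 105/157 + 8*√143/8083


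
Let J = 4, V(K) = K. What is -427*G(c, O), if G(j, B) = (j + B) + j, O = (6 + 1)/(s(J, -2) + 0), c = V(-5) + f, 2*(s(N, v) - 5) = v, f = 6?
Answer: -6405/4 ≈ -1601.3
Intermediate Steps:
s(N, v) = 5 + v/2
c = 1 (c = -5 + 6 = 1)
O = 7/4 (O = (6 + 1)/((5 + (1/2)*(-2)) + 0) = 7/((5 - 1) + 0) = 7/(4 + 0) = 7/4 ≈ 1.7500)
G(j, B) = B + 2*j (G(j, B) = (B + j) + j = B + 2*j)
-427*G(c, O) = -427*(7/4 + 2*1) = -427*(7/4 + 2) = -427*15/4 = -6405/4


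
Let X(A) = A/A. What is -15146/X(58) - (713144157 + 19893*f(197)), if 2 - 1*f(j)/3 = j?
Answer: -701521898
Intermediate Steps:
f(j) = 6 - 3*j
X(A) = 1
-15146/X(58) - (713144157 + 19893*f(197)) = -15146/1 - (713263515 - 11756763) = -15146*1 - 19893/(1/((6 - 591) + 35849)) = -15146 - 19893/(1/(-585 + 35849)) = -15146 - 19893/(1/35264) = -15146 - 19893/1/35264 = -15146 - 19893*35264 = -15146 - 701506752 = -701521898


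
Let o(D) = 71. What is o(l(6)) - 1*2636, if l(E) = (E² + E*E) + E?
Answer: -2565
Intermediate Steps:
l(E) = E + 2*E² (l(E) = (E² + E²) + E = 2*E² + E = E + 2*E²)
o(l(6)) - 1*2636 = 71 - 1*2636 = 71 - 2636 = -2565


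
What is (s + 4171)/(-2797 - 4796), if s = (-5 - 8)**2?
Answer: -4340/7593 ≈ -0.57158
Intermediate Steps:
s = 169 (s = (-13)**2 = 169)
(s + 4171)/(-2797 - 4796) = (169 + 4171)/(-2797 - 4796) = 4340/(-7593) = 4340*(-1/7593) = -4340/7593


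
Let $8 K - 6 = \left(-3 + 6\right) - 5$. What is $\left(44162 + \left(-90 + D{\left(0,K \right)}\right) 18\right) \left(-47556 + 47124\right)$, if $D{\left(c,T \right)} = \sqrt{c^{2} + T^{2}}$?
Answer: $-18382032$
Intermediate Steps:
$K = \frac{1}{2}$ ($K = \frac{3}{4} + \frac{\left(-3 + 6\right) - 5}{8} = \frac{3}{4} + \frac{3 - 5}{8} = \frac{3}{4} + \frac{1}{8} \left(-2\right) = \frac{3}{4} - \frac{1}{4} = \frac{1}{2} \approx 0.5$)
$D{\left(c,T \right)} = \sqrt{T^{2} + c^{2}}$
$\left(44162 + \left(-90 + D{\left(0,K \right)}\right) 18\right) \left(-47556 + 47124\right) = \left(44162 + \left(-90 + \sqrt{\left(\frac{1}{2}\right)^{2} + 0^{2}}\right) 18\right) \left(-47556 + 47124\right) = \left(44162 + \left(-90 + \sqrt{\frac{1}{4} + 0}\right) 18\right) \left(-432\right) = \left(44162 + \left(-90 + \sqrt{\frac{1}{4}}\right) 18\right) \left(-432\right) = \left(44162 + \left(-90 + \frac{1}{2}\right) 18\right) \left(-432\right) = \left(44162 - 1611\right) \left(-432\right) = 42551 \left(-432\right) = -18382032$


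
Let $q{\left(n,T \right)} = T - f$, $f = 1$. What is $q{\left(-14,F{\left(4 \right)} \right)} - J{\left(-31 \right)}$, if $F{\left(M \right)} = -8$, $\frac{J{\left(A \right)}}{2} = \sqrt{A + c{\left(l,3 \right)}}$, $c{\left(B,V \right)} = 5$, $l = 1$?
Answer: $-9 - 2 i \sqrt{26} \approx -9.0 - 10.198 i$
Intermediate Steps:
$J{\left(A \right)} = 2 \sqrt{5 + A}$ ($J{\left(A \right)} = 2 \sqrt{A + 5} = 2 \sqrt{5 + A}$)
$q{\left(n,T \right)} = -1 + T$ ($q{\left(n,T \right)} = T - 1 = -1 + T$)
$q{\left(-14,F{\left(4 \right)} \right)} - J{\left(-31 \right)} = \left(-1 - 8\right) - 2 \sqrt{5 - 31} = -9 - 2 \sqrt{-26} = -9 - 2 i \sqrt{26}$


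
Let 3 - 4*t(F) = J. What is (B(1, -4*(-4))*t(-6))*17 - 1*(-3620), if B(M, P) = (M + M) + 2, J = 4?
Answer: 3603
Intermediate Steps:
t(F) = -1/4 (t(F) = 3/4 - 1/4*4 = 3/4 - 1 = -1/4)
B(M, P) = 2 + 2*M (B(M, P) = 2*M + 2 = 2 + 2*M)
(B(1, -4*(-4))*t(-6))*17 - 1*(-3620) = ((2 + 2*1)*(-1/4))*17 - 1*(-3620) = ((2 + 2)*(-1/4))*17 + 3620 = (4*(-1/4))*17 + 3620 = -1*17 + 3620 = -17 + 3620 = 3603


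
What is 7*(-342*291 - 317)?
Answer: -698873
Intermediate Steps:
7*(-342*291 - 317) = 7*(-99522 - 317) = 7*(-99839) = -698873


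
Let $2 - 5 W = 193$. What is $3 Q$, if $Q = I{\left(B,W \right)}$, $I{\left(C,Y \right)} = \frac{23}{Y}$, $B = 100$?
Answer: $- \frac{345}{191} \approx -1.8063$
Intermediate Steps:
$W = - \frac{191}{5}$ ($W = \frac{2}{5} - \frac{193}{5} = - \frac{191}{5} \approx -38.2$)
$Q = - \frac{115}{191}$ ($Q = \frac{23}{- \frac{191}{5}} = 23 \left(- \frac{5}{191}\right) = - \frac{115}{191} \approx -0.60209$)
$3 Q = 3 \left(- \frac{115}{191}\right) = - \frac{345}{191}$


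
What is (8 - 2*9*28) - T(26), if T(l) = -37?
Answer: -459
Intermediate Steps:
(8 - 2*9*28) - T(26) = (8 - 2*9*28) - 1*(-37) = (8 - 18*28) + 37 = (8 - 504) + 37 = -496 + 37 = -459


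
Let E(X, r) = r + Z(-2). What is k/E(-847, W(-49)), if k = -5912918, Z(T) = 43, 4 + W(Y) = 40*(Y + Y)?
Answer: 5912918/3881 ≈ 1523.6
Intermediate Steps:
W(Y) = -4 + 80*Y (W(Y) = -4 + 40*(Y + Y) = -4 + 40*(2*Y) = -4 + 80*Y)
E(X, r) = 43 + r (E(X, r) = r + 43 = 43 + r)
k/E(-847, W(-49)) = -5912918/(43 + (-4 + 80*(-49))) = -5912918/(43 + (-4 - 3920)) = -5912918/(43 - 3924) = -5912918/(-3881) = -5912918*(-1/3881) = 5912918/3881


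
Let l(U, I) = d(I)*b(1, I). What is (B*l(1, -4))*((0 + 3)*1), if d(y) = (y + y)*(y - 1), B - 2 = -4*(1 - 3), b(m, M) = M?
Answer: -4800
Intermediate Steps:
B = 10 (B = 2 - 4*(1 - 3) = 2 - 4*(-2) = 2 + 8 = 10)
d(y) = 2*y*(-1 + y) (d(y) = (2*y)*(-1 + y) = 2*y*(-1 + y))
l(U, I) = 2*I²*(-1 + I) (l(U, I) = (2*I*(-1 + I))*I = 2*I²*(-1 + I))
(B*l(1, -4))*((0 + 3)*1) = (10*(2*(-4)²*(-1 - 4)))*((0 + 3)*1) = (10*(2*16*(-5)))*(3*1) = (10*(-160))*3 = -1600*3 = -4800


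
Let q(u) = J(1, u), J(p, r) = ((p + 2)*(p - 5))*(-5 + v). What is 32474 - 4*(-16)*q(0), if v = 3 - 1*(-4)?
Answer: 30938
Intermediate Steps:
v = 7 (v = 3 + 4 = 7)
J(p, r) = 2*(-5 + p)*(2 + p) (J(p, r) = ((p + 2)*(p - 5))*(-5 + 7) = ((2 + p)*(-5 + p))*2 = ((-5 + p)*(2 + p))*2 = 2*(-5 + p)*(2 + p))
q(u) = -24 (q(u) = -20 - 6*1 + 2*1**2 = -20 - 6 + 2*1 = -20 - 6 + 2 = -24)
32474 - 4*(-16)*q(0) = 32474 - 4*(-16)*(-24) = 32474 - (-64)*(-24) = 32474 - 1*1536 = 32474 - 1536 = 30938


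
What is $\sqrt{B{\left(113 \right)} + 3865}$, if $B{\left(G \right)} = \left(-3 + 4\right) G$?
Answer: $3 \sqrt{442} \approx 63.071$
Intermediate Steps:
$B{\left(G \right)} = G$ ($B{\left(G \right)} = 1 G = G$)
$\sqrt{B{\left(113 \right)} + 3865} = \sqrt{113 + 3865} = \sqrt{3978} = 3 \sqrt{442}$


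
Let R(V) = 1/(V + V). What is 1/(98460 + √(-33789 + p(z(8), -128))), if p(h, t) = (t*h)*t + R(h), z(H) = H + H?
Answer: 350080/34468064871 - 4*√1623858/103404194613 ≈ 1.0107e-5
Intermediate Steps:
R(V) = 1/(2*V)
z(H) = 2*H
p(h, t) = 1/(2*h) + h*t² (p(h, t) = (t*h)*t + 1/(2*h) = (h*t)*t + 1/(2*h) = h*t² + 1/(2*h) = 1/(2*h) + h*t²)
1/(98460 + √(-33789 + p(z(8), -128))) = 1/(98460 + √(-33789 + (1/(2*((2*8))) + (2*8)*(-128)²))) = 1/(98460 + √(-33789 + ((½)/16 + 16*16384))) = 1/(98460 + √(-33789 + ((½)*(1/16) + 262144))) = 1/(98460 + √(-33789 + (1/32 + 262144))) = 1/(98460 + √(-33789 + 8388609/32)) = 1/(98460 + √(7307361/32)) = 1/(98460 + 3*√1623858/8)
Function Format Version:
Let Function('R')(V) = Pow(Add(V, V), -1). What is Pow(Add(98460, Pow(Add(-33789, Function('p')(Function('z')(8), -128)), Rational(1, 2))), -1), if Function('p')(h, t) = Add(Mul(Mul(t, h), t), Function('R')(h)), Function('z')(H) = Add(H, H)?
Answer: Add(Rational(350080, 34468064871), Mul(Rational(-4, 103404194613), Pow(1623858, Rational(1, 2)))) ≈ 1.0107e-5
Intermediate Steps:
Function('R')(V) = Mul(Rational(1, 2), Pow(V, -1)) (Function('R')(V) = Pow(Mul(2, V), -1) = Mul(Rational(1, 2), Pow(V, -1)))
Function('z')(H) = Mul(2, H)
Function('p')(h, t) = Add(Mul(Rational(1, 2), Pow(h, -1)), Mul(h, Pow(t, 2))) (Function('p')(h, t) = Add(Mul(Mul(t, h), t), Mul(Rational(1, 2), Pow(h, -1))) = Add(Mul(Mul(h, t), t), Mul(Rational(1, 2), Pow(h, -1))) = Add(Mul(h, Pow(t, 2)), Mul(Rational(1, 2), Pow(h, -1))) = Add(Mul(Rational(1, 2), Pow(h, -1)), Mul(h, Pow(t, 2))))
Pow(Add(98460, Pow(Add(-33789, Function('p')(Function('z')(8), -128)), Rational(1, 2))), -1) = Pow(Add(98460, Pow(Add(-33789, Add(Mul(Rational(1, 2), Pow(Mul(2, 8), -1)), Mul(Mul(2, 8), Pow(-128, 2)))), Rational(1, 2))), -1) = Pow(Add(98460, Pow(Add(-33789, Add(Mul(Rational(1, 2), Pow(16, -1)), Mul(16, 16384))), Rational(1, 2))), -1) = Pow(Add(98460, Pow(Add(-33789, Add(Mul(Rational(1, 2), Rational(1, 16)), 262144)), Rational(1, 2))), -1) = Pow(Add(98460, Pow(Add(-33789, Add(Rational(1, 32), 262144)), Rational(1, 2))), -1) = Pow(Add(98460, Pow(Add(-33789, Rational(8388609, 32)), Rational(1, 2))), -1) = Pow(Add(98460, Pow(Rational(7307361, 32), Rational(1, 2))), -1) = Pow(Add(98460, Mul(Rational(3, 8), Pow(1623858, Rational(1, 2)))), -1)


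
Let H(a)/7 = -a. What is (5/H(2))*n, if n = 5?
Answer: -25/14 ≈ -1.7857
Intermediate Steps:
H(a) = -7*a (H(a) = 7*(-a) = -7*a)
(5/H(2))*n = (5/((-7*2)))*5 = (5/(-14))*5 = (5*(-1/14))*5 = -5/14*5 = -25/14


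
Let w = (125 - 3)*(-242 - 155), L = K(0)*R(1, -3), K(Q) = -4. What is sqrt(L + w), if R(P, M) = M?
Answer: I*sqrt(48422) ≈ 220.05*I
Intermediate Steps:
L = 12 (L = -4*(-3) = 12)
w = -48434 (w = 122*(-397) = -48434)
sqrt(L + w) = sqrt(12 - 48434) = sqrt(-48422) = I*sqrt(48422)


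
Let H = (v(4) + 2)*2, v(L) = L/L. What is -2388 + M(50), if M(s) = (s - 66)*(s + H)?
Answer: -3284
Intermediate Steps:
v(L) = 1
H = 6 (H = (1 + 2)*2 = 3*2 = 6)
M(s) = (-66 + s)*(6 + s) (M(s) = (s - 66)*(s + 6) = (-66 + s)*(6 + s))
-2388 + M(50) = -2388 + (-396 + 50**2 - 60*50) = -2388 + (-396 + 2500 - 3000) = -2388 - 896 = -3284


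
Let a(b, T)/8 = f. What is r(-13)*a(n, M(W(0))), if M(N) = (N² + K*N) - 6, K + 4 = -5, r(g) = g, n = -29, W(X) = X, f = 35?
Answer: -3640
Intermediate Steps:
K = -9 (K = -4 - 5 = -9)
M(N) = -6 + N² - 9*N (M(N) = (N² - 9*N) - 6 = -6 + N² - 9*N)
a(b, T) = 280 (a(b, T) = 8*35 = 280)
r(-13)*a(n, M(W(0))) = -13*280 = -3640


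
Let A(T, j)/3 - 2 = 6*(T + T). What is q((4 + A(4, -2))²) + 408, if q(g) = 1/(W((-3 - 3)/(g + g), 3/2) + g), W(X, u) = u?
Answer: 19353482/47435 ≈ 408.00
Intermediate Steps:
A(T, j) = 6 + 36*T (A(T, j) = 6 + 3*(6*(T + T)) = 6 + 3*(6*(2*T)) = 6 + 3*(12*T) = 6 + 36*T)
q(g) = 1/(3/2 + g)
q((4 + A(4, -2))²) + 408 = 2/(3 + 2*(4 + (6 + 36*4))²) + 408 = 2/(3 + 2*(4 + (6 + 144))²) + 408 = 2/(3 + 2*(4 + 150)²) + 408 = 2/(3 + 2*154²) + 408 = 2/(3 + 2*23716) + 408 = 2/(3 + 47432) + 408 = 2/47435 + 408 = 19353482/47435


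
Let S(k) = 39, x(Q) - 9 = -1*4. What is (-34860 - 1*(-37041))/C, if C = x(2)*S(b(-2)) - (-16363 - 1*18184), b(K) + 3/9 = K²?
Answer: 2181/34742 ≈ 0.062777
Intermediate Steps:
b(K) = -⅓ + K²
x(Q) = 5 (x(Q) = 9 - 1*4 = 9 - 4 = 5)
C = 34742 (C = 5*39 - (-16363 - 1*18184) = 195 - (-16363 - 18184) = 195 - 1*(-34547) = 195 + 34547 = 34742)
(-34860 - 1*(-37041))/C = (-34860 - 1*(-37041))/34742 = (-34860 + 37041)*(1/34742) = 2181*(1/34742) = 2181/34742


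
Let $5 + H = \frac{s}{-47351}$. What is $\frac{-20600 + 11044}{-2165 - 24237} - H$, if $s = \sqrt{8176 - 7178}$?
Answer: $\frac{70783}{13201} + \frac{\sqrt{998}}{47351} \approx 5.3626$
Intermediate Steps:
$s = \sqrt{998} \approx 31.591$
$H = -5 - \frac{\sqrt{998}}{47351}$ ($H = -5 + \frac{\sqrt{998}}{-47351} = -5 + \sqrt{998} \left(- \frac{1}{47351}\right) = -5 - \frac{\sqrt{998}}{47351} \approx -5.0007$)
$\frac{-20600 + 11044}{-2165 - 24237} - H = \frac{-20600 + 11044}{-2165 - 24237} - \left(-5 - \frac{\sqrt{998}}{47351}\right) = - \frac{9556}{-26402} + \left(5 + \frac{\sqrt{998}}{47351}\right) = \left(-9556\right) \left(- \frac{1}{26402}\right) + \left(5 + \frac{\sqrt{998}}{47351}\right) = \frac{4778}{13201} + \left(5 + \frac{\sqrt{998}}{47351}\right) = \frac{70783}{13201} + \frac{\sqrt{998}}{47351}$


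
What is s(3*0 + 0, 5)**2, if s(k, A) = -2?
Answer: 4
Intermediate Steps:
s(3*0 + 0, 5)**2 = (-2)**2 = 4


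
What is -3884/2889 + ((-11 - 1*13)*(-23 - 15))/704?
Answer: -6223/127116 ≈ -0.048955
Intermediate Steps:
-3884/2889 + ((-11 - 1*13)*(-23 - 15))/704 = -3884*1/2889 + ((-11 - 13)*(-38))*(1/704) = -3884/2889 - 24*(-38)*(1/704) = -3884/2889 + 912*(1/704) = -3884/2889 + 57/44 = -6223/127116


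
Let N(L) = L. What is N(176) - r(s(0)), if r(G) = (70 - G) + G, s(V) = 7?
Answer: 106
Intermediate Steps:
r(G) = 70
N(176) - r(s(0)) = 176 - 1*70 = 176 - 70 = 106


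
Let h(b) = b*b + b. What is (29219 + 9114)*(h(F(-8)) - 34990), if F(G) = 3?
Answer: -1340811674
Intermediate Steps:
h(b) = b + b² (h(b) = b² + b = b + b²)
(29219 + 9114)*(h(F(-8)) - 34990) = (29219 + 9114)*(3*(1 + 3) - 34990) = 38333*(3*4 - 34990) = 38333*(12 - 34990) = 38333*(-34978) = -1340811674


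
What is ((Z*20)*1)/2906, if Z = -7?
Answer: -70/1453 ≈ -0.048176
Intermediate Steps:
((Z*20)*1)/2906 = (-7*20*1)/2906 = -140*1*(1/2906) = -140*1/2906 = -70/1453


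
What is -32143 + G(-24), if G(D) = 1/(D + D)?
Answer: -1542865/48 ≈ -32143.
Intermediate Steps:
G(D) = 1/(2*D)
-32143 + G(-24) = -32143 + (½)/(-24) = -32143 + (½)*(-1/24) = -32143 - 1/48 = -1542865/48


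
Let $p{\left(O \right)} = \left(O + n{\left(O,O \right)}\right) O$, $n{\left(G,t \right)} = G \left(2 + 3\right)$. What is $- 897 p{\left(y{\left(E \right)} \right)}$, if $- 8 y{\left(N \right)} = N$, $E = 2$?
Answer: $- \frac{2691}{8} \approx -336.38$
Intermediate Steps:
$n{\left(G,t \right)} = 5 G$ ($n{\left(G,t \right)} = G 5 = 5 G$)
$y{\left(N \right)} = - \frac{N}{8}$
$p{\left(O \right)} = 6 O^{2}$ ($p{\left(O \right)} = \left(O + 5 O\right) O = 6 O O = 6 O^{2}$)
$- 897 p{\left(y{\left(E \right)} \right)} = - 897 \cdot 6 \left(\left(- \frac{1}{8}\right) 2\right)^{2} = - 897 \cdot 6 \left(- \frac{1}{4}\right)^{2} = - 897 \cdot 6 \cdot \frac{1}{16} = \left(-897\right) \frac{3}{8} = - \frac{2691}{8}$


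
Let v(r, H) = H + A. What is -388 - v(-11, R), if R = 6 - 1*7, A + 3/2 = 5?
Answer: -781/2 ≈ -390.50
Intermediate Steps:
A = 7/2 (A = -3/2 + 5 = 7/2 ≈ 3.5000)
R = -1 (R = 6 - 7 = -1)
v(r, H) = 7/2 + H (v(r, H) = H + 7/2 = 7/2 + H)
-388 - v(-11, R) = -388 - (7/2 - 1) = -388 - 1*5/2 = -388 - 5/2 = -781/2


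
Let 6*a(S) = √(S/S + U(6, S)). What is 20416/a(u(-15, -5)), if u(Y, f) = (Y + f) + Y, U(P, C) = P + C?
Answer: -61248*I*√7/7 ≈ -23150.0*I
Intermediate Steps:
U(P, C) = C + P
u(Y, f) = f + 2*Y
a(S) = √(7 + S)/6 (a(S) = √(S/S + (S + 6))/6 = √(1 + (6 + S))/6 = √(7 + S)/6)
20416/a(u(-15, -5)) = 20416/((√(7 + (-5 + 2*(-15)))/6)) = 20416/((√(7 + (-5 - 30))/6)) = 20416/((√(7 - 35)/6)) = 20416/((√(-28)/6)) = 20416/(((2*I*√7)/6)) = 20416/((I*√7/3)) = 20416*(-3*I*√7/7) = -61248*I*√7/7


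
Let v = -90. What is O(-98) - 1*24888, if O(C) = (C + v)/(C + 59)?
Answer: -970444/39 ≈ -24883.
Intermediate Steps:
O(C) = (-90 + C)/(59 + C) (O(C) = (C - 90)/(C + 59) = (-90 + C)/(59 + C))
O(-98) - 1*24888 = (-90 - 98)/(59 - 98) - 1*24888 = -188/(-39) - 24888 = -1/39*(-188) - 24888 = 188/39 - 24888 = -970444/39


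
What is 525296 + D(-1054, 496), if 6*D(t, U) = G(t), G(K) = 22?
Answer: 1575899/3 ≈ 5.2530e+5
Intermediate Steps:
D(t, U) = 11/3 (D(t, U) = (⅙)*22 = 11/3)
525296 + D(-1054, 496) = 525296 + 11/3 = 1575899/3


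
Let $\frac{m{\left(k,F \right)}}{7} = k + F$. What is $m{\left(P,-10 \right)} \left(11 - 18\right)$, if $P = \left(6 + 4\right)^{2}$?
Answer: $-4410$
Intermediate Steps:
$P = 100$ ($P = 10^{2} = 100$)
$m{\left(k,F \right)} = 7 F + 7 k$ ($m{\left(k,F \right)} = 7 \left(k + F\right) = 7 \left(F + k\right) = 7 F + 7 k$)
$m{\left(P,-10 \right)} \left(11 - 18\right) = \left(7 \left(-10\right) + 7 \cdot 100\right) \left(11 - 18\right) = \left(-70 + 700\right) \left(-7\right) = 630 \left(-7\right) = -4410$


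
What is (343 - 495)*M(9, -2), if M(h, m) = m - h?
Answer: 1672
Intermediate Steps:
(343 - 495)*M(9, -2) = (343 - 495)*(-2 - 1*9) = -152*(-2 - 9) = -152*(-11) = 1672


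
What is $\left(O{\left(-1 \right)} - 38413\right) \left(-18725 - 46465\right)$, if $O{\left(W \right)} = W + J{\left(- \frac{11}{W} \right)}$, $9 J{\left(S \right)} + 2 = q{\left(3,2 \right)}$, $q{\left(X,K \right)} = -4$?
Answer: $2504252120$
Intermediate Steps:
$J{\left(S \right)} = - \frac{2}{3}$ ($J{\left(S \right)} = - \frac{2}{9} + \frac{1}{9} \left(-4\right) = - \frac{2}{9} - \frac{4}{9} = - \frac{2}{3}$)
$O{\left(W \right)} = - \frac{2}{3} + W$ ($O{\left(W \right)} = W - \frac{2}{3} = - \frac{2}{3} + W$)
$\left(O{\left(-1 \right)} - 38413\right) \left(-18725 - 46465\right) = \left(\left(- \frac{2}{3} - 1\right) - 38413\right) \left(-18725 - 46465\right) = \left(- \frac{5}{3} - 38413\right) \left(-65190\right) = \left(- \frac{115244}{3}\right) \left(-65190\right) = 2504252120$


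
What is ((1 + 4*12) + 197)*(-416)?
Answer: -102336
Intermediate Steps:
((1 + 4*12) + 197)*(-416) = ((1 + 48) + 197)*(-416) = (49 + 197)*(-416) = 246*(-416) = -102336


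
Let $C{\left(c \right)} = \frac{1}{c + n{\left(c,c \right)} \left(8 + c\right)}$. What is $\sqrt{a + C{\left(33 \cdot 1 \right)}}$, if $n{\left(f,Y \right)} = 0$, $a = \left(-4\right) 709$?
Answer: $\frac{i \sqrt{3088371}}{33} \approx 53.254 i$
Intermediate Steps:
$a = -2836$
$C{\left(c \right)} = \frac{1}{c}$ ($C{\left(c \right)} = \frac{1}{c + 0 \left(8 + c\right)} = \frac{1}{c + 0} = \frac{1}{c}$)
$\sqrt{a + C{\left(33 \cdot 1 \right)}} = \sqrt{-2836 + \frac{1}{33 \cdot 1}} = \sqrt{-2836 + \frac{1}{33}} = \sqrt{- \frac{93587}{33}} = \frac{i \sqrt{3088371}}{33}$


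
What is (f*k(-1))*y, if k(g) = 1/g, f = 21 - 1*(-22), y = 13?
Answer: -559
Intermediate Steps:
f = 43 (f = 21 + 22 = 43)
k(g) = 1/g
(f*k(-1))*y = (43/(-1))*13 = (43*(-1))*13 = -43*13 = -559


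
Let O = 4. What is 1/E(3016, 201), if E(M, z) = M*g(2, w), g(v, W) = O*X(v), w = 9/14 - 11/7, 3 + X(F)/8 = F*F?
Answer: 1/96512 ≈ 1.0361e-5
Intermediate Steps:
X(F) = -24 + 8*F² (X(F) = -24 + 8*(F*F) = -24 + 8*F²)
w = -13/14 (w = 9*(1/14) - 11*⅐ = 9/14 - 11/7 = -13/14 ≈ -0.92857)
g(v, W) = -96 + 32*v² (g(v, W) = 4*(-24 + 8*v²) = -96 + 32*v²)
E(M, z) = 32*M (E(M, z) = M*(-96 + 32*2²) = M*(-96 + 32*4) = M*(-96 + 128) = M*32 = 32*M)
1/E(3016, 201) = 1/(32*3016) = 1/96512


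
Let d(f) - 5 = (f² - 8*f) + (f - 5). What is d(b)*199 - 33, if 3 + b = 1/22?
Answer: 2816793/484 ≈ 5819.8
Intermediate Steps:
b = -65/22 (b = -3 + 1/22 = -65/22 ≈ -2.9545)
d(f) = f² - 7*f (d(f) = 5 + ((f² - 8*f) + (f - 5)) = 5 + ((f² - 8*f) + (-5 + f)) = 5 + (-5 + f² - 7*f) = f² - 7*f)
d(b)*199 - 33 = -65*(-7 - 65/22)/22*199 - 33 = -65/22*(-219/22)*199 - 33 = (14235/484)*199 - 33 = 2832765/484 - 33 = 2816793/484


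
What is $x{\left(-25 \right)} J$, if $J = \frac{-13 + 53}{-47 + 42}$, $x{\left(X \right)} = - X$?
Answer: $-200$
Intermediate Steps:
$J = -8$ ($J = \frac{40}{-5} = 40 \left(- \frac{1}{5}\right) = -8$)
$x{\left(-25 \right)} J = \left(-1\right) \left(-25\right) \left(-8\right) = 25 \left(-8\right) = -200$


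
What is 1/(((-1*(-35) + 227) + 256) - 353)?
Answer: 1/165 ≈ 0.0060606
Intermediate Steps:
1/(((-1*(-35) + 227) + 256) - 353) = 1/(((35 + 227) + 256) - 353) = 1/((262 + 256) - 353) = 1/(518 - 353) = 1/165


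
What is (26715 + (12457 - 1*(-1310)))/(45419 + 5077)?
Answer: 6747/8416 ≈ 0.80169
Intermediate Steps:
(26715 + (12457 - 1*(-1310)))/(45419 + 5077) = (26715 + (12457 + 1310))/50496 = (26715 + 13767)*(1/50496) = 40482*(1/50496) = 6747/8416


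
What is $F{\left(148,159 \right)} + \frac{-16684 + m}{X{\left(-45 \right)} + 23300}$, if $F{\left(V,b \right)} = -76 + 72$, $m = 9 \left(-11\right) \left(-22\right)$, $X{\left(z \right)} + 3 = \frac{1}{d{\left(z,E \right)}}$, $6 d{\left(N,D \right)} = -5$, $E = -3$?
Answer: $- \frac{538446}{116479} \approx -4.6227$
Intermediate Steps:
$d{\left(N,D \right)} = - \frac{5}{6}$ ($d{\left(N,D \right)} = \frac{1}{6} \left(-5\right) = - \frac{5}{6}$)
$X{\left(z \right)} = - \frac{21}{5}$ ($X{\left(z \right)} = -3 + \frac{1}{- \frac{5}{6}} = -3 - \frac{6}{5} = - \frac{21}{5}$)
$m = 2178$ ($m = \left(-99\right) \left(-22\right) = 2178$)
$F{\left(V,b \right)} = -4$
$F{\left(148,159 \right)} + \frac{-16684 + m}{X{\left(-45 \right)} + 23300} = -4 + \frac{-16684 + 2178}{- \frac{21}{5} + 23300} = -4 - \frac{14506}{\frac{116479}{5}} = -4 - \frac{72530}{116479} = - \frac{538446}{116479}$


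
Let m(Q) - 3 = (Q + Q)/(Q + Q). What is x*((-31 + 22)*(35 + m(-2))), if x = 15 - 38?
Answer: 8073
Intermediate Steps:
x = -23
m(Q) = 4 (m(Q) = 3 + (Q + Q)/(Q + Q) = 3 + (2*Q)/((2*Q)) = 3 + (2*Q)*(1/(2*Q)) = 3 + 1 = 4)
x*((-31 + 22)*(35 + m(-2))) = -23*(-31 + 22)*(35 + 4) = -(-207)*39 = -23*(-351) = 8073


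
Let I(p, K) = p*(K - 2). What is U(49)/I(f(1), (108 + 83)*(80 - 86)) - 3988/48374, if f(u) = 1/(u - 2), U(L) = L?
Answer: -157707/3966668 ≈ -0.039758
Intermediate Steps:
f(u) = 1/(-2 + u)
I(p, K) = p*(-2 + K)
U(49)/I(f(1), (108 + 83)*(80 - 86)) - 3988/48374 = 49/(((-2 + (108 + 83)*(80 - 86))/(-2 + 1))) - 3988/48374 = 49/(((-2 + 191*(-6))/(-1))) - 3988*1/48374 = 49/((-(-2 - 1146))) - 1994/24187 = 49/((-1*(-1148))) - 1994/24187 = 49/1148 - 1994/24187 = 49*(1/1148) - 1994/24187 = 7/164 - 1994/24187 = -157707/3966668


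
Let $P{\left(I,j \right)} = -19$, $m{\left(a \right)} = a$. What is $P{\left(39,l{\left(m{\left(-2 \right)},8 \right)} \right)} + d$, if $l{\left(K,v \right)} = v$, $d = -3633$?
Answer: $-3652$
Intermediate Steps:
$P{\left(39,l{\left(m{\left(-2 \right)},8 \right)} \right)} + d = -19 - 3633 = -3652$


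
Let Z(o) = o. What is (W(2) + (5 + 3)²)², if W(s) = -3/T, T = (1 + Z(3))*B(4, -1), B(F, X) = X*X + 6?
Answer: 3200521/784 ≈ 4082.3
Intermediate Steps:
B(F, X) = 6 + X² (B(F, X) = X² + 6 = 6 + X²)
T = 28 (T = (1 + 3)*(6 + (-1)²) = 4*(6 + 1) = 4*7 = 28)
W(s) = -3/28
(W(2) + (5 + 3)²)² = (-3/28 + (5 + 3)²)² = (-3/28 + 8²)² = (-3/28 + 64)² = (1789/28)² = 3200521/784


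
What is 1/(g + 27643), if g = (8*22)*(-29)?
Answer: 1/22539 ≈ 4.4368e-5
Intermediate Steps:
g = -5104 (g = 176*(-29) = -5104)
1/(g + 27643) = 1/(-5104 + 27643) = 1/22539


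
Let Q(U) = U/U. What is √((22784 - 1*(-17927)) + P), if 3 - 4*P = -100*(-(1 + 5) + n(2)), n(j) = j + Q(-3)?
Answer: √162547/2 ≈ 201.59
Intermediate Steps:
Q(U) = 1
n(j) = 1 + j (n(j) = j + 1 = 1 + j)
P = -297/4 (P = ¾ - (-25)*(-(1 + 5) + (1 + 2)) = ¾ - (-25)*(-1*6 + 3) = ¾ - (-25)*(-6 + 3) = ¾ - (-25)*(-3) = ¾ - ¼*300 = ¾ - 75 = -297/4 ≈ -74.250)
√((22784 - 1*(-17927)) + P) = √((22784 - 1*(-17927)) - 297/4) = √((22784 + 17927) - 297/4) = √(40711 - 297/4) = √(162547/4) = √162547/2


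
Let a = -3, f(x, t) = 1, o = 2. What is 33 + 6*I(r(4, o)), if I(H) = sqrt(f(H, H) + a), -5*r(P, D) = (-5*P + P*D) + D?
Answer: 33 + 6*I*sqrt(2) ≈ 33.0 + 8.4853*I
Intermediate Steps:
r(P, D) = P - D/5 - D*P/5 (r(P, D) = -((-5*P + P*D) + D)/5 = -((-5*P + D*P) + D)/5 = -(D - 5*P + D*P)/5 = P - D/5 - D*P/5)
I(H) = I*sqrt(2) (I(H) = sqrt(1 - 3) = sqrt(-2) = I*sqrt(2))
33 + 6*I(r(4, o)) = 33 + 6*(I*sqrt(2)) = 33 + 6*I*sqrt(2)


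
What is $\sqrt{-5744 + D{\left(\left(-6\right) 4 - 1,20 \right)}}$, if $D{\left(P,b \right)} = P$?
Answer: $3 i \sqrt{641} \approx 75.954 i$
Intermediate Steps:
$\sqrt{-5744 + D{\left(\left(-6\right) 4 - 1,20 \right)}} = \sqrt{-5744 - 25} = \sqrt{-5769} = 3 i \sqrt{641}$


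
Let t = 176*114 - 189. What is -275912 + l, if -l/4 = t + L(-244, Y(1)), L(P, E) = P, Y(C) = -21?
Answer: -354436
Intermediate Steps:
t = 19875 (t = 20064 - 189 = 19875)
l = -78524 (l = -4*(19875 - 244) = -4*19631 = -78524)
-275912 + l = -275912 - 78524 = -354436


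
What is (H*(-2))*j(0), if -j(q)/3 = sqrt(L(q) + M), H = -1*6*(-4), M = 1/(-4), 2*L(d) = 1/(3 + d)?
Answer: 24*I*sqrt(3) ≈ 41.569*I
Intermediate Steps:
L(d) = 1/(2*(3 + d))
M = -1/4 (M = 1*(-1/4) = -1/4 ≈ -0.25000)
H = 24 (H = -6*(-4) = 24)
j(q) = -3*sqrt(-1/4 + 1/(2*(3 + q))) (j(q) = -3*sqrt(1/(2*(3 + q)) - 1/4) = -3*sqrt(-1/4 + 1/(2*(3 + q))))
(H*(-2))*j(0) = (24*(-2))*(-3*I*sqrt(1 + 0)/sqrt(3 + 0)/2) = -(-72)*sqrt(-1*1/3) = -(-72)*sqrt(-1*1/3*1) = -(-72)*sqrt(-1/3) = -(-72)*I*sqrt(3)/3 = -(-24)*I*sqrt(3) = 24*I*sqrt(3)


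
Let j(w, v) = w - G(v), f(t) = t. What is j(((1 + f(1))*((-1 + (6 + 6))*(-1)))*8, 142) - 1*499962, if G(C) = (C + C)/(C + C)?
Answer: -500139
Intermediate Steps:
G(C) = 1 (G(C) = (2*C)/((2*C)) = (2*C)*(1/(2*C)) = 1)
j(w, v) = -1 + w (j(w, v) = w - 1*1 = w - 1 = -1 + w)
j(((1 + f(1))*((-1 + (6 + 6))*(-1)))*8, 142) - 1*499962 = (-1 + ((1 + 1)*((-1 + (6 + 6))*(-1)))*8) - 1*499962 = (-1 + (2*((-1 + 12)*(-1)))*8) - 499962 = (-1 + (2*(11*(-1)))*8) - 499962 = (-1 + (2*(-11))*8) - 499962 = (-1 - 22*8) - 499962 = (-1 - 176) - 499962 = -177 - 499962 = -500139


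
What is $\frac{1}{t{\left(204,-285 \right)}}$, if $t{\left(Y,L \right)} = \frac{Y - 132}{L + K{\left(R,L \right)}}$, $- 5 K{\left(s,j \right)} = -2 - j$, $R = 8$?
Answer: $- \frac{427}{90} \approx -4.7444$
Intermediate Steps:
$K{\left(s,j \right)} = \frac{2}{5} + \frac{j}{5}$ ($K{\left(s,j \right)} = - \frac{-2 - j}{5} = \frac{2}{5} + \frac{j}{5}$)
$t{\left(Y,L \right)} = \frac{-132 + Y}{\frac{2}{5} + \frac{6 L}{5}}$ ($t{\left(Y,L \right)} = \frac{Y - 132}{L + \left(\frac{2}{5} + \frac{L}{5}\right)} = \frac{-132 + Y}{\frac{2}{5} + \frac{6 L}{5}}$)
$\frac{1}{t{\left(204,-285 \right)}} = \frac{1}{\frac{5}{2} \frac{1}{1 + 3 \left(-285\right)} \left(-132 + 204\right)} = \frac{1}{\frac{5}{2} \frac{1}{1 - 855} \cdot 72} = \frac{1}{\frac{5}{2} \frac{1}{-854} \cdot 72} = \frac{1}{\frac{5}{2} \left(- \frac{1}{854}\right) 72} = \frac{1}{- \frac{90}{427}} = - \frac{427}{90}$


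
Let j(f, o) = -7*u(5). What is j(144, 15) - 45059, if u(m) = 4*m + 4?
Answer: -45227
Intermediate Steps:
u(m) = 4 + 4*m
j(f, o) = -168 (j(f, o) = -7*(4 + 4*5) = -7*(4 + 20) = -7*24 = -168)
j(144, 15) - 45059 = -168 - 45059 = -45227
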